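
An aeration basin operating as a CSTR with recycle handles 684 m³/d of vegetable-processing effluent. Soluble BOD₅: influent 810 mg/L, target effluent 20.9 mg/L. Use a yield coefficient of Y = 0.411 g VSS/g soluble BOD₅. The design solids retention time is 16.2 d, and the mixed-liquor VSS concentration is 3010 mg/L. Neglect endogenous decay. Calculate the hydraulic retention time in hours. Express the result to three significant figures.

τ ≈ 41.9 h

Biomass mass balance (decay neglected): V·X = Y·Q·(S₀ − S)·θ_c, so V = 0.411 × 684 × (810 − 20.9) × 16.2 / 3010 = 1194 m³.
Hydraulic retention time τ = V/Q = 1194 / 684 = 1.746 d = 41.89 h.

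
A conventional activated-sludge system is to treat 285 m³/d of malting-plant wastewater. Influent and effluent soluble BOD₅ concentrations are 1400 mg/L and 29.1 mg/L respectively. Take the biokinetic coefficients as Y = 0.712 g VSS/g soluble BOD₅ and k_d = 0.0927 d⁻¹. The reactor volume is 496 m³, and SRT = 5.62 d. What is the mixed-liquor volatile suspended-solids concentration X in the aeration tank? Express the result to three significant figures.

Solving the biomass balance for X: X = Y Q (S₀−S) θ_c / [V (1+k_d θ_c)] = 0.712 × 285 × (1400 − 29.1) × 5.62 / [496 × (1 + 0.0927 × 5.62)] = 2072 mg/L.

X ≈ 2070 mg/L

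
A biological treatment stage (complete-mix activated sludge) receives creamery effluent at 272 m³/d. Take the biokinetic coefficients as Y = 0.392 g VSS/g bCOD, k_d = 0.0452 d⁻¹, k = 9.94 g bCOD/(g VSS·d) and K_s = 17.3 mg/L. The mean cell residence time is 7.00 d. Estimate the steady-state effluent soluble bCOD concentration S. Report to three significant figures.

S ≈ 0.877 mg/L

Effluent substrate depends only on kinetics and SRT: S = K_s(1 + k_d θ_c) / [θ_c(Yk − k_d) − 1] = 17.3 × (1 + 0.0452 × 7.00) / [7.00 × (0.392 × 9.94 − 0.0452) − 1] = 22.77 / 25.96 = 0.8773 mg/L.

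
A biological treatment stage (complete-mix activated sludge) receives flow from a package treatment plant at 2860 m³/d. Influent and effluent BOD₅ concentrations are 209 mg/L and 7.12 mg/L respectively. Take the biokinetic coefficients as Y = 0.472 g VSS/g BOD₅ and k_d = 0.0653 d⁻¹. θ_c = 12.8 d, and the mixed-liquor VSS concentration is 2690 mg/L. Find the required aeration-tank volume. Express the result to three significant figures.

Rearranging the biomass balance for a CMAS with decay, V = Y·Q·ΔS·θ_c / [X·(1+k_d θ_c)] = 0.472 × 2860 × (209 − 7.12) × 12.8 / [2690 × (1 + 0.0653 × 12.8)] = 3.49×10^6 / 4938 = 706.4 m³.

V ≈ 706 m³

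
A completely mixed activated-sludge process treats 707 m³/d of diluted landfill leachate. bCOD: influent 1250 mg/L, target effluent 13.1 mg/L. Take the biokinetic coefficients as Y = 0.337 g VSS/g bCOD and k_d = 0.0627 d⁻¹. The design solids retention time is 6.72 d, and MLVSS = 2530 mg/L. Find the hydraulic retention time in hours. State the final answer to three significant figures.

τ ≈ 18.7 h

Rearranging the biomass balance for a CMAS with decay, V = Y·Q·ΔS·θ_c / [X·(1+k_d θ_c)] = 0.337 × 707 × (1250 − 13.1) × 6.72 / [2530 × (1 + 0.0627 × 6.72)] = 1.98×10^6 / 3596 = 550.7 m³.
Hydraulic retention time τ = V/Q = 550.7 / 707 = 0.7790 d = 18.69 h.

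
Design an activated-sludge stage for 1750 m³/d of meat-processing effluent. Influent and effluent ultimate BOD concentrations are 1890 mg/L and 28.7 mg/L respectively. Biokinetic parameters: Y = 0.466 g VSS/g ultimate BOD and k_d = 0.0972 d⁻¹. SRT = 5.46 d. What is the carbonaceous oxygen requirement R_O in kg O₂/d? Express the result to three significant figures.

R_O ≈ 1850 kg O₂/d

Y_obs = Y / (1 + k_d θ_c) = 0.466 / (1 + 0.0972 × 5.46) = 0.466 / 1.531 = 0.3044.
ΔS = 1890 − 28.7 = 1861 mg/L, so the substrate removal rate is 1750 × 1861/1000 = 3257 kg ultimate BOD/d.
P_X = Y_obs·Q·(S₀ − S) = 0.3044 × 3257 = 991.6 kg VSS/d.
Carbonaceous O₂ demand = substrate oxidised − cell-mass equivalent = 3257 − 1.42 × 991.6 = 1849 kg O₂/d.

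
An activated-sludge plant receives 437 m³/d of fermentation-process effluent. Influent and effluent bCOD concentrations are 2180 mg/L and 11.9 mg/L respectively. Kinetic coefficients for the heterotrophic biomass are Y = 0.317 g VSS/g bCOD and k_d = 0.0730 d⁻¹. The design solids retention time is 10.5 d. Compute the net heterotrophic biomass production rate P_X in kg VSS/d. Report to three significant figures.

P_X ≈ 170 kg VSS/d

Correct the yield for decay: Y_obs = Y/(1 + k_d θ_c) = 0.317 / (1 + 0.0730 × 10.5) = 0.317 / 1.766 = 0.1795.
ΔS = 2180 − 11.9 = 2168 mg/L, so the substrate removal rate is 437 × 2168/1000 = 947.5 kg bCOD/d.
P_X = Y_obs · Q(S₀ − S) = 0.1795 × 947.5 = 170.0 kg VSS/d.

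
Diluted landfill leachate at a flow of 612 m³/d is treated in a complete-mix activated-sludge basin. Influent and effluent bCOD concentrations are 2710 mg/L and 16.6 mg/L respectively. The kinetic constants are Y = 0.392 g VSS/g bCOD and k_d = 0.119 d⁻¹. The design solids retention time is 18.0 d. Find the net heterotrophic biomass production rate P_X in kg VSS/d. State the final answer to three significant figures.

The observed yield is Y_obs = Y/(1 + k_d·θ_c) = 0.392 / (1 + 0.119 × 18.0) = 0.392 / 3.142 = 0.1248 g VSS per g bCOD removed.
Substrate removed = Q·(S₀ − S) = 612 m³/d × (2710 − 16.6) g/m³ = 1.65×10^6 g/d = 1648 kg/d.
So the net sludge growth is P_X = 0.1248 × 1648 = 205.7 kg VSS/d.

P_X ≈ 206 kg VSS/d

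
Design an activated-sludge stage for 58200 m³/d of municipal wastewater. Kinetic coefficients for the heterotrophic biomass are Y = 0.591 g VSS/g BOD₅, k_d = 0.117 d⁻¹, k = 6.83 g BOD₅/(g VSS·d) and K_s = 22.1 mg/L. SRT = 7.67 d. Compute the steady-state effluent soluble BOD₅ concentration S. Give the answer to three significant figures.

Effluent substrate depends only on kinetics and SRT: S = K_s(1 + k_d θ_c) / [θ_c(Yk − k_d) − 1] = 22.1 × (1 + 0.117 × 7.67) / [7.67 × (0.591 × 6.83 − 0.117) − 1] = 41.93 / 29.06 = 1.443 mg/L.

S ≈ 1.44 mg/L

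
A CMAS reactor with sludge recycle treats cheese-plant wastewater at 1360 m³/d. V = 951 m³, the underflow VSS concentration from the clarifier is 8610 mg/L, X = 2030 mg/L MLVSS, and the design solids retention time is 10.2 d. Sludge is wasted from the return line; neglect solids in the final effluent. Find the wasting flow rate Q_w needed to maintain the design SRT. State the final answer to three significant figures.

θ_c = V·X/(Q_w·X_r) when wasting from the recycle, so Q_w = V·X/(θ_c·X_r) = 951.0 × 2030 / (10.2 × 8610) = 21.98 m³/d.

Q_w ≈ 22.0 m³/d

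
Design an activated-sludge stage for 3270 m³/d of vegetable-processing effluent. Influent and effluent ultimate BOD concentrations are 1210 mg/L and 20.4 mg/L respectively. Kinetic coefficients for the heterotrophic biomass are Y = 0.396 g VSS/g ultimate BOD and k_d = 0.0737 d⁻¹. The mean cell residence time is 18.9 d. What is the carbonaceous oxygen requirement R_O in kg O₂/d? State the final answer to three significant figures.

R_O ≈ 2980 kg O₂/d

The observed yield is Y_obs = Y/(1 + k_d·θ_c) = 0.396 / (1 + 0.0737 × 18.9) = 0.396 / 2.393 = 0.1655 g VSS per g ultimate BOD removed.
Mass of ultimate BOD removed per day: Q(S₀ − S) = 3270 × 1190 g/m³ = 3890 kg/d.
P_X = Y_obs·Q·(S₀ − S) = 0.1655 × 3890 = 643.7 kg VSS/d.
Carbonaceous O₂ demand = substrate oxidised − cell-mass equivalent = 3890 − 1.42 × 643.7 = 2976 kg O₂/d.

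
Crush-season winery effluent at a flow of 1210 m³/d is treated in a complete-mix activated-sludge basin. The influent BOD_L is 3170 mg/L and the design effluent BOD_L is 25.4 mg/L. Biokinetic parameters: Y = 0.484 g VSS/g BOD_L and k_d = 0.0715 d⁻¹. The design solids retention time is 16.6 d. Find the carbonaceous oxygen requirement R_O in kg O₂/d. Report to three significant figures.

R_O ≈ 2610 kg O₂/d

The observed yield is Y_obs = Y/(1 + k_d·θ_c) = 0.484 / (1 + 0.0715 × 16.6) = 0.484 / 2.187 = 0.2213 g VSS per g BOD_L removed.
Mass of BOD_L removed per day: Q(S₀ − S) = 1210 × 3145 g/m³ = 3805 kg/d.
Biomass synthesised: P_X = Y_obs × 3805 = 842.1 kg VSS/d.
R_O = Q·ΔS − 1.42 P_X = 3805 − 1196 = 2609 kg O₂/d.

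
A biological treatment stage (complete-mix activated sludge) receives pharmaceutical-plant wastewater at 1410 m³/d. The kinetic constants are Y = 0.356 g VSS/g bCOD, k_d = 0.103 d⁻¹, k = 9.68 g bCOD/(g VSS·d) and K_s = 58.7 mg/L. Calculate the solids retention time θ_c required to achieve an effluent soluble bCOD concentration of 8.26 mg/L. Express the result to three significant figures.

θ_c ≈ 3.10 d

From 1/θ_c = Y·k·S/(K_s + S) − k_d: Y·k·S/(K_s+S) = 0.356 × 9.68 × 8.26 / (58.7 + 8.26) = 0.4251 d⁻¹.
Then 1/θ_c = μ − k_d = 0.4251 − 0.103 = 0.3221 d⁻¹, giving θ_c = 3.105 d.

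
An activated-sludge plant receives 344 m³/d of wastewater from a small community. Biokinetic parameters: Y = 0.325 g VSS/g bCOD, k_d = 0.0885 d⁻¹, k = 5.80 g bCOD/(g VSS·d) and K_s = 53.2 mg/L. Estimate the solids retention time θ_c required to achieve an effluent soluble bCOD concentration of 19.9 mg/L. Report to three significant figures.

θ_c ≈ 2.35 d

Specific growth rate at S = 19.9 mg/L: μ = YkS/(K_s+S) = 0.325·5.80·19.9/(53.2+19.9) = 0.5132 d⁻¹.
1/θ_c = 0.5132 − 0.0885 = 0.4247 d⁻¹, so θ_c = 2.355 d.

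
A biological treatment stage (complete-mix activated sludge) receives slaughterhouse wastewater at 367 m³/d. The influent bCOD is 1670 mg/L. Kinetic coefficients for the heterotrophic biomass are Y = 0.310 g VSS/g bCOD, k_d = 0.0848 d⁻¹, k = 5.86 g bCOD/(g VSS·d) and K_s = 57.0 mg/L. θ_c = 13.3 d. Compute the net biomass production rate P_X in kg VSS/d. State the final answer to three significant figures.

P_X ≈ 89.0 kg VSS/d

From the Monod/SRT balance for a CMAS, S = K_s·(1+k_d θ_c)/[θ_c·(Y k − k_d) − 1] = 57.0 × (1 + 0.0848 × 13.3) / [13.3 × (0.310 × 5.86 − 0.0848) − 1] = 121.3 / 22.03 = 5.505 mg/L.
The observed yield is Y_obs = Y/(1 + k_d·θ_c) = 0.310 / (1 + 0.0848 × 13.3) = 0.310 / 2.128 = 0.1457 g VSS per g bCOD removed.
ΔS = 1670 − 5.50 = 1664 mg/L, so the substrate removal rate is 367 × 1664/1000 = 610.9 kg bCOD/d.
So the net sludge growth is P_X = 0.1457 × 610.9 = 89.00 kg VSS/d.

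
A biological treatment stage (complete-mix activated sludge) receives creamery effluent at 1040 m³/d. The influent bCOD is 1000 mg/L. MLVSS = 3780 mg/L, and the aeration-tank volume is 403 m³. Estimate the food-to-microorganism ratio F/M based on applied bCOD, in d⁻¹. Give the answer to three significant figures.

F/M = applied load / biomass = Q·S₀/(V·X) = 1040 × 1000 / (403.0 × 3780) = 0.6827 d⁻¹.

F/M ≈ 0.683 d⁻¹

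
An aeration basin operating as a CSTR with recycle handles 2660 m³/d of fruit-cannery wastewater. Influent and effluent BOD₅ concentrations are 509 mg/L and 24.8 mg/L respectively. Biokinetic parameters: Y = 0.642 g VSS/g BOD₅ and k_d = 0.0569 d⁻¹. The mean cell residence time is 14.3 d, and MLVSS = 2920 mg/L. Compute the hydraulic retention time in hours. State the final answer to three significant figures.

Rearranging the biomass balance for a CMAS with decay, V = Y·Q·ΔS·θ_c / [X·(1+k_d θ_c)] = 0.642 × 2660 × (509 − 24.8) × 14.3 / [2920 × (1 + 0.0569 × 14.3)] = 1.18×10^7 / 5296 = 2233 m³.
τ = V/Q = 2233/2660 = 0.8394 d, or 20.14 h.

τ ≈ 20.1 h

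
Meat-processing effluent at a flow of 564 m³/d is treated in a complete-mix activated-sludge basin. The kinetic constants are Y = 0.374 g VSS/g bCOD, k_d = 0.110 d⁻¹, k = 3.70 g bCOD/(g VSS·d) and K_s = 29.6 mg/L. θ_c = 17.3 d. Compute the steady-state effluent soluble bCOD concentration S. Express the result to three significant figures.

S ≈ 4.08 mg/L

For a completely mixed reactor with recycle the Lawrence–McCarty relation gives S = K_s·(1 + k_d·θ_c) / [θ_c·(Y·k − k_d) − 1] = 29.6 × (1 + 0.110 × 17.3) / [17.3 × (0.374 × 3.70 − 0.110) − 1] = 85.93 / 21.04 = 4.085 mg/L.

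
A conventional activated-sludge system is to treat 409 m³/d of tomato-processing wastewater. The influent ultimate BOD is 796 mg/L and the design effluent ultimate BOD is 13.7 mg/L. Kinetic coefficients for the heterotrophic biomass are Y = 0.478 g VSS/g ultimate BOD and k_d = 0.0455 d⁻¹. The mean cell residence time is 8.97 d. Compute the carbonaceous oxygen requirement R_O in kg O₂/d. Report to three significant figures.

Observed yield with endogenous decay: Y_obs = Y / (1 + k_d·θ_c) = 0.478 / (1 + 0.0455 × 8.97) = 0.478 / 1.408 = 0.3395 g VSS/g ultimate BOD.
ΔS = 796 − 13.7 = 782.3 mg/L, so the substrate removal rate is 409 × 782.3/1000 = 320.0 kg ultimate BOD/d.
Net sludge production P_X = 0.3395 × 320.0 = 108.6 kg VSS/d.
Carbonaceous O₂ demand = substrate oxidised − cell-mass equivalent = 320.0 − 1.42 × 108.6 = 165.7 kg O₂/d.

R_O ≈ 166 kg O₂/d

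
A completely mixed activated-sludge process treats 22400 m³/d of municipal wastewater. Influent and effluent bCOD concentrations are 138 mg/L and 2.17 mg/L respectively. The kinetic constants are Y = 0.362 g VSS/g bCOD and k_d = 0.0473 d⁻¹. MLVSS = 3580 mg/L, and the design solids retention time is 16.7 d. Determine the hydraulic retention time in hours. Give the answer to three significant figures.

Rearranging the biomass balance for a CMAS with decay, V = Y·Q·ΔS·θ_c / [X·(1+k_d θ_c)] = 0.362 × 22400 × (138 − 2.17) × 16.7 / [3580 × (1 + 0.0473 × 16.7)] = 1.84×10^7 / 6408 = 2870 m³.
Hydraulic retention time τ = V/Q = 2870 / 22400 = 0.1281 d = 3.076 h.

τ ≈ 3.08 h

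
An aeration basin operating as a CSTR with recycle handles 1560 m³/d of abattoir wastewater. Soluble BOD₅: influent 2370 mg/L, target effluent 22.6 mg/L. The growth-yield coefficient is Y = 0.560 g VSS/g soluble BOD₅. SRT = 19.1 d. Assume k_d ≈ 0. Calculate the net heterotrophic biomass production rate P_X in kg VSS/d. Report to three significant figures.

With endogenous decay neglected, the observed yield equals the true yield: Y_obs = Y = 0.560 g VSS/g soluble BOD₅.
Substrate removed = Q·(S₀ − S) = 1560 m³/d × (2370 − 22.6) g/m³ = 3.66×10^6 g/d = 3662 kg/d.
Biomass produced: P_X = Y_obs·Q·ΔS = 0.5600 × 3662 ≈ 2051 kg VSS/d.

P_X ≈ 2050 kg VSS/d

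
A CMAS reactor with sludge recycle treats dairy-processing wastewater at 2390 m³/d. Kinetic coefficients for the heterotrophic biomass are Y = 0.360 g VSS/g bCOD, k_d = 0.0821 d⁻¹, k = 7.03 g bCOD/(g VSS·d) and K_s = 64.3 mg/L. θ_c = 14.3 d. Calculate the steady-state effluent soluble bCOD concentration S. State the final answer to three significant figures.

S ≈ 4.11 mg/L

For a completely mixed reactor with recycle the Lawrence–McCarty relation gives S = K_s·(1 + k_d·θ_c) / [θ_c·(Y·k − k_d) − 1] = 64.3 × (1 + 0.0821 × 14.3) / [14.3 × (0.360 × 7.03 − 0.0821) − 1] = 139.8 / 34.02 = 4.109 mg/L.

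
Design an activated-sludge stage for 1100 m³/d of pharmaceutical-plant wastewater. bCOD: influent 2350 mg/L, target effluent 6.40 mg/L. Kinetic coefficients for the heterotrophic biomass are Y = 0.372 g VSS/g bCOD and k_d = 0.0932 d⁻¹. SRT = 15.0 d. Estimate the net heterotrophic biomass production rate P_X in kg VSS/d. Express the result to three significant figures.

Y_obs = Y / (1 + k_d θ_c) = 0.372 / (1 + 0.0932 × 15.0) = 0.372 / 2.398 = 0.1551.
Mass of bCOD removed per day: Q(S₀ − S) = 1100 × 2344 g/m³ = 2578 kg/d.
Biomass produced: P_X = Y_obs·Q·ΔS = 0.1551 × 2578 ≈ 399.9 kg VSS/d.

P_X ≈ 400 kg VSS/d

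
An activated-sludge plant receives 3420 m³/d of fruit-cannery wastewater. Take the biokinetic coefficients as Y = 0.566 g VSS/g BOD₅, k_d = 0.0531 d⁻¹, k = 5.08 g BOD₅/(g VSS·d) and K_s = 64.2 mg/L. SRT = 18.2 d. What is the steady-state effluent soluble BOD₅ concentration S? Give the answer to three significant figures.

For a completely mixed reactor with recycle the Lawrence–McCarty relation gives S = K_s·(1 + k_d·θ_c) / [θ_c·(Y·k − k_d) − 1] = 64.2 × (1 + 0.0531 × 18.2) / [18.2 × (0.566 × 5.08 − 0.0531) − 1] = 126.2 / 50.36 = 2.507 mg/L.

S ≈ 2.51 mg/L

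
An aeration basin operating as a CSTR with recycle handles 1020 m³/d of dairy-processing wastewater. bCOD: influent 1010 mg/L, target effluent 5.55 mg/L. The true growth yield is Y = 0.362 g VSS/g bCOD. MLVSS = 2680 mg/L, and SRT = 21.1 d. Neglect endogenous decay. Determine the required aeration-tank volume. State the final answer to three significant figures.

Biomass mass balance (decay neglected): V·X = Y·Q·(S₀ − S)·θ_c, so V = 0.362 × 1020 × (1010 − 5.55) × 21.1 / 2680 = 2920 m³.

V ≈ 2920 m³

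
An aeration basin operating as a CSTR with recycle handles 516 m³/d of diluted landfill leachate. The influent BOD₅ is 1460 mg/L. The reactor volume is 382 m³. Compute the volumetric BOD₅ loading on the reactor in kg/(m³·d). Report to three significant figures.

Volumetric loading L_v = Q·S₀ / V = 516 × 1460 g/m³ / 382.0 m³ = 1972 g/(m³·d) = 1.972 kg BOD₅/(m³·d).

L_v ≈ 1.97 kg BOD₅/(m³·d)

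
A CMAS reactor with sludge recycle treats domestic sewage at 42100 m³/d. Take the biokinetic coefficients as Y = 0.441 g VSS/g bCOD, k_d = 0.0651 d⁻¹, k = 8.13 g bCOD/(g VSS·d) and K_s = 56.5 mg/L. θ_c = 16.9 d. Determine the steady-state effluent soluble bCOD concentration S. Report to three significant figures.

For a completely mixed reactor with recycle the Lawrence–McCarty relation gives S = K_s·(1 + k_d·θ_c) / [θ_c·(Y·k − k_d) − 1] = 56.5 × (1 + 0.0651 × 16.9) / [16.9 × (0.441 × 8.13 − 0.0651) − 1] = 118.7 / 58.49 = 2.029 mg/L.

S ≈ 2.03 mg/L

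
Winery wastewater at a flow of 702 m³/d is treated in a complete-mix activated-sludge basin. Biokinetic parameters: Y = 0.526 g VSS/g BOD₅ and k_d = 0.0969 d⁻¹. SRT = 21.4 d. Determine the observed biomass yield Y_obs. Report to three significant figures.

Y_obs = Y / (1 + k_d θ_c) = 0.526 / (1 + 0.0969 × 21.4) = 0.526 / 3.074 = 0.1711.

Y_obs ≈ 0.171 g VSS/g BOD₅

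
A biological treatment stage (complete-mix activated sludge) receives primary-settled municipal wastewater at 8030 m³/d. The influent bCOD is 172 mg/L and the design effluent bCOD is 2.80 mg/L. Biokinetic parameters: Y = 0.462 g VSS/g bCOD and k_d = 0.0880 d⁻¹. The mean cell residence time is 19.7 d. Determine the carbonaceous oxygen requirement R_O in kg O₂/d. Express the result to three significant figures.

The observed yield is Y_obs = Y/(1 + k_d·θ_c) = 0.462 / (1 + 0.0880 × 19.7) = 0.462 / 2.734 = 0.1690 g VSS per g bCOD removed.
ΔS = 172 − 2.80 = 169.2 mg/L, so the substrate removal rate is 8030 × 169.2/1000 = 1359 kg bCOD/d.
P_X = Y_obs·Q·(S₀ − S) = 0.1690 × 1359 = 229.6 kg VSS/d.
Carbonaceous O₂ demand = substrate oxidised − cell-mass equivalent = 1359 − 1.42 × 229.6 = 1033 kg O₂/d.

R_O ≈ 1030 kg O₂/d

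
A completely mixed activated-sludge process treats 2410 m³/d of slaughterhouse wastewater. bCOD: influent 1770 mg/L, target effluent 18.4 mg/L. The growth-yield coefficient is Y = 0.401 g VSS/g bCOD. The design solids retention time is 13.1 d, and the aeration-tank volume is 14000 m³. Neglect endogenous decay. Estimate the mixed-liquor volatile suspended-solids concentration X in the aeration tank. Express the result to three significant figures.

X ≈ 1580 mg/L

Without decay, X = Y Q (S₀−S) θ_c / V = 0.401 × 2410 × (1770 − 18.4) × 13.1 / 14000 = 1584 mg/L.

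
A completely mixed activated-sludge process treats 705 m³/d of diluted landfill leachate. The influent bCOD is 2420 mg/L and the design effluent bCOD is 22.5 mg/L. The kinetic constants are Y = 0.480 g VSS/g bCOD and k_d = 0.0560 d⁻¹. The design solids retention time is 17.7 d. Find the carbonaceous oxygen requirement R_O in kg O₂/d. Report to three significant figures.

Observed yield with endogenous decay: Y_obs = Y / (1 + k_d·θ_c) = 0.480 / (1 + 0.0560 × 17.7) = 0.480 / 1.991 = 0.2411 g VSS/g bCOD.
Mass of bCOD removed per day: Q(S₀ − S) = 705 × 2398 g/m³ = 1690 kg/d.
Biomass synthesised: P_X = Y_obs × 1690 = 407.4 kg VSS/d.
R_O = Q·(S₀ − S) − 1.42·P_X = 1690 − 1.42 × 407.4 = 1112 kg O₂/d.

R_O ≈ 1110 kg O₂/d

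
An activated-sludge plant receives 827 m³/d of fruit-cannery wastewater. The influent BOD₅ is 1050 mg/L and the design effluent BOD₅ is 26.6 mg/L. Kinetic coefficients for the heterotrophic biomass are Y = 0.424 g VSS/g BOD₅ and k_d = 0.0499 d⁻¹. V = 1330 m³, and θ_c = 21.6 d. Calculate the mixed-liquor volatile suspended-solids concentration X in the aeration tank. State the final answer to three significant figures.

X ≈ 2800 mg/L

Solving the biomass balance for X: X = Y Q (S₀−S) θ_c / [V (1+k_d θ_c)] = 0.424 × 827 × (1050 − 26.6) × 21.6 / [1330 × (1 + 0.0499 × 21.6)] = 2805 mg/L.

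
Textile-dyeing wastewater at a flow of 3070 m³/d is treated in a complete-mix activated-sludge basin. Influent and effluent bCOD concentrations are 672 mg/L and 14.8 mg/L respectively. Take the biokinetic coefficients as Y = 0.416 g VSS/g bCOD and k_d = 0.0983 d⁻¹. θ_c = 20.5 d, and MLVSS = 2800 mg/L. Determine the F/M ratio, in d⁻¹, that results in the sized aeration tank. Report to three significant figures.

From the SRT design equation V = Y Q (S₀−S) θ_c / [X (1 + k_d θ_c)] = 0.416 × 3070 × (672 − 14.8) × 20.5 / [2800 × (1 + 0.0983 × 20.5)] = 1.72×10^7 / 8442 = 2038 m³.
F/M = applied load / biomass = Q·S₀/(V·X) = 3070 × 672 / (2038 × 2800) = 0.3615 d⁻¹.

F/M ≈ 0.362 d⁻¹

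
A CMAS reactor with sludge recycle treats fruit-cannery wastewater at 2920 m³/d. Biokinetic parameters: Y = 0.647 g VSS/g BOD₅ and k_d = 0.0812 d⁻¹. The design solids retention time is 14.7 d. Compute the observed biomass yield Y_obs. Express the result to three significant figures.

Y_obs = Y / (1 + k_d θ_c) = 0.647 / (1 + 0.0812 × 14.7) = 0.647 / 2.194 = 0.2949.

Y_obs ≈ 0.295 g VSS/g BOD₅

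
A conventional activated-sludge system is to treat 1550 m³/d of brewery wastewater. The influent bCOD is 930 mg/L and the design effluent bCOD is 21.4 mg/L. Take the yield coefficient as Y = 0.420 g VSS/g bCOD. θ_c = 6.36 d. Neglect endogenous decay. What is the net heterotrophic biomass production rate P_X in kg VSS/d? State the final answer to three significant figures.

Since k_d ≈ 0, Y_obs = Y = 0.420 g VSS/g bCOD.
Q·(S₀ − S) = 1550 × (930 − 21.4) × 10⁻³ = 1408 kg/d removed.
So the net sludge growth is P_X = 0.4200 × 1408 = 591.5 kg VSS/d.

P_X ≈ 591 kg VSS/d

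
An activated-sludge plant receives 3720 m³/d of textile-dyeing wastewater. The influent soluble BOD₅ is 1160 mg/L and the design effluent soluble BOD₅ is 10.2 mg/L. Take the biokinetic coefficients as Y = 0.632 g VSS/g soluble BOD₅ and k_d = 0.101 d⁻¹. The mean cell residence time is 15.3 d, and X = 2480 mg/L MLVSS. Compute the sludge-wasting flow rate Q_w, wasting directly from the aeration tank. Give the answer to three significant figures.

Rearranging the biomass balance for a CMAS with decay, V = Y·Q·ΔS·θ_c / [X·(1+k_d θ_c)] = 0.632 × 3720 × (1160 − 10.2) × 15.3 / [2480 × (1 + 0.101 × 15.3)] = 4.14×10^7 / 6312 = 6552 m³.
Wasting from the aeration tank: Q_w = V / θ_c = 6552 / 15.3 = 428.2 m³/d.

Q_w ≈ 428 m³/d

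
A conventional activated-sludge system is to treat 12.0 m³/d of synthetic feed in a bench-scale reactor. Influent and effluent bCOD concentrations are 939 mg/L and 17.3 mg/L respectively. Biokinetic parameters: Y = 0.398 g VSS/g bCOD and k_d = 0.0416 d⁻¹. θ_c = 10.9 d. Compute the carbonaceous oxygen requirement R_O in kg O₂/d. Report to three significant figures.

Observed yield with endogenous decay: Y_obs = Y / (1 + k_d·θ_c) = 0.398 / (1 + 0.0416 × 10.9) = 0.398 / 1.453 = 0.2738 g VSS/g bCOD.
Q·(S₀ − S) = 12.0 × (939 − 17.3) × 10⁻³ = 11.06 kg/d removed.
Biomass synthesised: P_X = Y_obs × 11.06 = 3.029 kg VSS/d.
R_O = Q·(S₀ − S) − 1.42·P_X = 11.06 − 1.42 × 3.029 = 6.760 kg O₂/d.

R_O ≈ 6.76 kg O₂/d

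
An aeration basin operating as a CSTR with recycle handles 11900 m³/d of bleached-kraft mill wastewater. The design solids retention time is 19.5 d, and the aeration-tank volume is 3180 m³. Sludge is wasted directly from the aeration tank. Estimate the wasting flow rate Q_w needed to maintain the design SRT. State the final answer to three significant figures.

Q_w ≈ 163 m³/d

Wasting from the aeration tank: Q_w = V / θ_c = 3180 / 19.5 = 163.1 m³/d.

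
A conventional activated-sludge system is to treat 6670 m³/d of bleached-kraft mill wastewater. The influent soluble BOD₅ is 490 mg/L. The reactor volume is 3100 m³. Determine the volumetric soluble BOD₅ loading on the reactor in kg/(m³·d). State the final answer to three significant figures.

L_v ≈ 1.05 kg soluble BOD₅/(m³·d)

Applied soluble BOD₅ load per unit volume = Q·S₀/V = (6670 × 490/1000)/3100 = 1.054 kg soluble BOD₅·m⁻³·d⁻¹.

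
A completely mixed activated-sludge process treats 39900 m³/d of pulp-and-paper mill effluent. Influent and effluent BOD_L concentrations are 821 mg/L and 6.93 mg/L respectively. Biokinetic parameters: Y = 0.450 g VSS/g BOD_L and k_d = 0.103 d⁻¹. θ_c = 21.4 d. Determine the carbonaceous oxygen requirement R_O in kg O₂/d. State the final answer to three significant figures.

R_O ≈ 26000 kg O₂/d

Observed yield with endogenous decay: Y_obs = Y / (1 + k_d·θ_c) = 0.450 / (1 + 0.103 × 21.4) = 0.450 / 3.204 = 0.1404 g VSS/g BOD_L.
Substrate removed = Q·(S₀ − S) = 39900 m³/d × (821 − 6.93) g/m³ = 3.25×10^7 g/d = 32481 kg/d.
Net sludge production P_X = 0.1404 × 32481 = 4562 kg VSS/d.
Carbonaceous O₂ demand = substrate oxidised − cell-mass equivalent = 32481 − 1.42 × 4562 = 26004 kg O₂/d.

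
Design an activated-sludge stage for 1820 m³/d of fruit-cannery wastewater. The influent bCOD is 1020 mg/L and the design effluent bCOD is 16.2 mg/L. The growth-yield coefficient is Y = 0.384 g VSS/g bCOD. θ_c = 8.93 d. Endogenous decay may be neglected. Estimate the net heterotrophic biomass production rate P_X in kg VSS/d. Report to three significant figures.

P_X ≈ 702 kg VSS/d

Since k_d ≈ 0, Y_obs = Y = 0.384 g VSS/g bCOD.
Q·(S₀ − S) = 1820 × (1020 − 16.2) × 10⁻³ = 1827 kg/d removed.
Biomass produced: P_X = Y_obs·Q·ΔS = 0.3840 × 1827 ≈ 701.5 kg VSS/d.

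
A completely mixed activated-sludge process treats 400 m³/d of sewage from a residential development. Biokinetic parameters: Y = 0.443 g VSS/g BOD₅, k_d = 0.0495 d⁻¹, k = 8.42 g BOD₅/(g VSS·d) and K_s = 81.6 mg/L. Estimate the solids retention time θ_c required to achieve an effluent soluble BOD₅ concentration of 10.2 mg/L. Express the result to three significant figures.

θ_c ≈ 2.74 d

Specific growth rate at S = 10.2 mg/L: μ = YkS/(K_s+S) = 0.443·8.42·10.2/(81.6+10.2) = 0.4145 d⁻¹.
Then 1/θ_c = μ − k_d = 0.4145 − 0.0495 = 0.3650 d⁻¹, giving θ_c = 2.740 d.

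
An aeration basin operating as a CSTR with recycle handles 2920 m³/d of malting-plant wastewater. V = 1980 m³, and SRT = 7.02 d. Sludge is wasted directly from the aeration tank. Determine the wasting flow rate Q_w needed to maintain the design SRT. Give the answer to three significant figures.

Q_w ≈ 282 m³/d

For wasting at MLVSS concentration, Q_w = V/θ_c = 1980/7.02 = 282.1 m³/d.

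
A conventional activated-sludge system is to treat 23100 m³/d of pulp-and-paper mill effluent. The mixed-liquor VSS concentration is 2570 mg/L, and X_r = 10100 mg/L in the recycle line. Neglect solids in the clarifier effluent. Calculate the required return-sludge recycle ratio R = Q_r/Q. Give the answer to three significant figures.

R ≈ 0.341

R = Q_r/Q = X/(X_r − X) = 2570 / (10100 − 2570) = 0.3413.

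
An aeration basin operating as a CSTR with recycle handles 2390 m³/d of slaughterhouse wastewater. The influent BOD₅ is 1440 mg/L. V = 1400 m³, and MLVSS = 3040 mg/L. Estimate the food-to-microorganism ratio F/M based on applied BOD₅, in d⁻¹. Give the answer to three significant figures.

F/M = Q·S₀ / (V·X) = 2390 × 1440 / (1400 × 3040) = 0.8086 g BOD₅·(g VSS·d)⁻¹.

F/M ≈ 0.809 d⁻¹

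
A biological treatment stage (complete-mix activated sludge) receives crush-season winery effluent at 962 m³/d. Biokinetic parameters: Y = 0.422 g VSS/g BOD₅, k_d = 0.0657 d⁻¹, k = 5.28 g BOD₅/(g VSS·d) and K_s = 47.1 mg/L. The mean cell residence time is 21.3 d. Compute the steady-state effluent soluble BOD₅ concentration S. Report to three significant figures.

Effluent substrate depends only on kinetics and SRT: S = K_s(1 + k_d θ_c) / [θ_c(Yk − k_d) − 1] = 47.1 × (1 + 0.0657 × 21.3) / [21.3 × (0.422 × 5.28 − 0.0657) − 1] = 113.0 / 45.06 = 2.508 mg/L.

S ≈ 2.51 mg/L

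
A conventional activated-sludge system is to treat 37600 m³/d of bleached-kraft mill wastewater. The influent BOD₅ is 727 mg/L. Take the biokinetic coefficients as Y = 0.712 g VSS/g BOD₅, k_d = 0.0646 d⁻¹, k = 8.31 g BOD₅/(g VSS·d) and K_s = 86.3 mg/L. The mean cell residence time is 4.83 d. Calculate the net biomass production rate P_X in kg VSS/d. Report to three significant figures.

Effluent substrate depends only on kinetics and SRT: S = K_s(1 + k_d θ_c) / [θ_c(Yk − k_d) − 1] = 86.3 × (1 + 0.0646 × 4.83) / [4.83 × (0.712 × 8.31 − 0.0646) − 1] = 113.2 / 27.27 = 4.153 mg/L.
The observed yield is Y_obs = Y/(1 + k_d·θ_c) = 0.712 / (1 + 0.0646 × 4.83) = 0.712 / 1.312 = 0.5427 g VSS per g BOD₅ removed.
Q·(S₀ − S) = 37600 × (727 − 4.15) × 10⁻³ = 27179 kg/d removed.
Biomass produced: P_X = Y_obs·Q·ΔS = 0.5427 × 27179 ≈ 14749 kg VSS/d.

P_X ≈ 14700 kg VSS/d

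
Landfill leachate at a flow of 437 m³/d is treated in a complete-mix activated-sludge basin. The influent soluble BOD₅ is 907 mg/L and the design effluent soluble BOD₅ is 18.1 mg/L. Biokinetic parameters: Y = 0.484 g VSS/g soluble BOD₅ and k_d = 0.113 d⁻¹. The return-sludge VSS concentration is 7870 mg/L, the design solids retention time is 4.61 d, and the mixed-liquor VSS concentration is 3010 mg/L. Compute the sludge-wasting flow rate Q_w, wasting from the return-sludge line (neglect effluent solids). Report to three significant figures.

Q_w ≈ 15.7 m³/d

From the SRT design equation V = Y Q (S₀−S) θ_c / [X (1 + k_d θ_c)] = 0.484 × 437 × (907 − 18.1) × 4.61 / [3010 × (1 + 0.113 × 4.61)] = 8.67×10^5 / 4578 = 189.3 m³.
θ_c = V·X/(Q_w·X_r) when wasting from the recycle, so Q_w = V·X/(θ_c·X_r) = 189.3 × 3010 / (4.61 × 7870) = 15.71 m³/d.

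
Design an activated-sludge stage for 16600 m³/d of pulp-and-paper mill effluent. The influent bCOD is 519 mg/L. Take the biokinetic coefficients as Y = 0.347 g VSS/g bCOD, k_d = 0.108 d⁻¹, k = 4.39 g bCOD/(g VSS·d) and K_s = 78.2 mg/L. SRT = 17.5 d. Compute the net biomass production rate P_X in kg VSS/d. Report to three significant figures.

P_X ≈ 1020 kg VSS/d

From the Monod/SRT balance for a CMAS, S = K_s·(1+k_d θ_c)/[θ_c·(Y k − k_d) − 1] = 78.2 × (1 + 0.108 × 17.5) / [17.5 × (0.347 × 4.39 − 0.108) − 1] = 226.0 / 23.77 = 9.508 mg/L.
Y_obs = Y / (1 + k_d θ_c) = 0.347 / (1 + 0.108 × 17.5) = 0.347 / 2.890 = 0.1201.
Mass of bCOD removed per day: Q(S₀ − S) = 16600 × 509.5 g/m³ = 8458 kg/d.
Biomass produced: P_X = Y_obs·Q·ΔS = 0.1201 × 8458 ≈ 1015 kg VSS/d.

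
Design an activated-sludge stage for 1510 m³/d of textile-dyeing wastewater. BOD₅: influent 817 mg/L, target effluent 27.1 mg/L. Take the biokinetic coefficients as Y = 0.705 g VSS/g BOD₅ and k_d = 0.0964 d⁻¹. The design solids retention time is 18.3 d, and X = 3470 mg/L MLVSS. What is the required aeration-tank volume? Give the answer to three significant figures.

V ≈ 1600 m³

Steady-state biomass mass balance: V·X·(1 + k_d·θ_c) = Y·Q·(S₀ − S)·θ_c, so V = 0.705 × 1510 × (817 − 27.1) × 18.3 / [3470 × (1 + 0.0964 × 18.3)] = 1.54×10^7 / 9591 = 1604 m³.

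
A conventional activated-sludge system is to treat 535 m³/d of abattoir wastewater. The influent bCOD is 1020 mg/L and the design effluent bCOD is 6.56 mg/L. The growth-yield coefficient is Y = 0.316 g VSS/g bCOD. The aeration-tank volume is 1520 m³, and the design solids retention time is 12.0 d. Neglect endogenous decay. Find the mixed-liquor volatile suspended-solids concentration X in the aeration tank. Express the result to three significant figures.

X ≈ 1350 mg/L

X = Y·Q·ΔS·θ_c / V = 0.316 × 535 × (1020 − 6.56) × 12.0 / 1520 = 1353 mg/L.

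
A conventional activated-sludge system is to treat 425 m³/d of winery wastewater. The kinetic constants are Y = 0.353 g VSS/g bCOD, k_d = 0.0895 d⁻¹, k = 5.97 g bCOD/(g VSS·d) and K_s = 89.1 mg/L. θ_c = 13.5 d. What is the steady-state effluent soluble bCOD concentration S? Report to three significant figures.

From the Monod/SRT balance for a CMAS, S = K_s·(1+k_d θ_c)/[θ_c·(Y k − k_d) − 1] = 89.1 × (1 + 0.0895 × 13.5) / [13.5 × (0.353 × 5.97 − 0.0895) − 1] = 196.8 / 26.24 = 7.498 mg/L.

S ≈ 7.50 mg/L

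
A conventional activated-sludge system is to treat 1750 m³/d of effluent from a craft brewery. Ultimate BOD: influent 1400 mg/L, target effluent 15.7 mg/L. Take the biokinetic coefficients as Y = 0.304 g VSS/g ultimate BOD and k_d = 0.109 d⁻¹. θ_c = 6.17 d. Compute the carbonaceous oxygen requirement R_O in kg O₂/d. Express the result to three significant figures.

R_O ≈ 1800 kg O₂/d

The observed yield is Y_obs = Y/(1 + k_d·θ_c) = 0.304 / (1 + 0.109 × 6.17) = 0.304 / 1.673 = 0.1818 g VSS per g ultimate BOD removed.
ΔS = 1400 − 15.7 = 1384 mg/L, so the substrate removal rate is 1750 × 1384/1000 = 2423 kg ultimate BOD/d.
Biomass synthesised: P_X = Y_obs × 2423 = 440.3 kg VSS/d.
R_O = Q·(S₀ − S) − 1.42·P_X = 2423 − 1.42 × 440.3 = 1797 kg O₂/d.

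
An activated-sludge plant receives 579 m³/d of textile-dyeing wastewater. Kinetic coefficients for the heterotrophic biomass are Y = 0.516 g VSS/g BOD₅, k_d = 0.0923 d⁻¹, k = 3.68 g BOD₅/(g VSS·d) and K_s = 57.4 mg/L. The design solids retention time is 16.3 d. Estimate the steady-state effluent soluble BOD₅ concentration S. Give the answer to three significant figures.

From the Monod/SRT balance for a CMAS, S = K_s·(1+k_d θ_c)/[θ_c·(Y k − k_d) − 1] = 57.4 × (1 + 0.0923 × 16.3) / [16.3 × (0.516 × 3.68 − 0.0923) − 1] = 143.8 / 28.45 = 5.053 mg/L.

S ≈ 5.05 mg/L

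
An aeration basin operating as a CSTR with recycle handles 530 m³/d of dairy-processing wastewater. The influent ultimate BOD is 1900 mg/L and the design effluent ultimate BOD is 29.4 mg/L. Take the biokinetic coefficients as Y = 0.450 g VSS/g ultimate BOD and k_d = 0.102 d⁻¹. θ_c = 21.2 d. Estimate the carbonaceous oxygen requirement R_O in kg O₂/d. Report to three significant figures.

R_O ≈ 791 kg O₂/d

Y_obs = Y / (1 + k_d θ_c) = 0.450 / (1 + 0.102 × 21.2) = 0.450 / 3.162 = 0.1423.
Q·(S₀ − S) = 530 × (1900 − 29.4) × 10⁻³ = 991.4 kg/d removed.
Net sludge production P_X = 0.1423 × 991.4 = 141.1 kg VSS/d.
Carbonaceous O₂ demand = substrate oxidised − cell-mass equivalent = 991.4 − 1.42 × 141.1 = 791.1 kg O₂/d.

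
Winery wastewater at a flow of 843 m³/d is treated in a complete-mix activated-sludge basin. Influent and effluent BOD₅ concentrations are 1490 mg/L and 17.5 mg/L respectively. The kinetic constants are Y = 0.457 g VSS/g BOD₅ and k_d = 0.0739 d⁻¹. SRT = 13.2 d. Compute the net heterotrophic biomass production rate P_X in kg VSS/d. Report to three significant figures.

Observed yield with endogenous decay: Y_obs = Y / (1 + k_d·θ_c) = 0.457 / (1 + 0.0739 × 13.2) = 0.457 / 1.975 = 0.2313 g VSS/g BOD₅.
ΔS = 1490 − 17.5 = 1472 mg/L, so the substrate removal rate is 843 × 1472/1000 = 1241 kg BOD₅/d.
So the net sludge growth is P_X = 0.2313 × 1241 = 287.2 kg VSS/d.

P_X ≈ 287 kg VSS/d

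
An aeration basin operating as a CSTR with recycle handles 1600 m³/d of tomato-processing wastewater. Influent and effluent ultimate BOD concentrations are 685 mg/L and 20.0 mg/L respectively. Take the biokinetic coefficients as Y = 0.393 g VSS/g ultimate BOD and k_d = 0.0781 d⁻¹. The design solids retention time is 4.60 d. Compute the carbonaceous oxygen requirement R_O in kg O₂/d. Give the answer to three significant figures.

The observed yield is Y_obs = Y/(1 + k_d·θ_c) = 0.393 / (1 + 0.0781 × 4.60) = 0.393 / 1.359 = 0.2891 g VSS per g ultimate BOD removed.
ΔS = 685 − 20.0 = 665.0 mg/L, so the substrate removal rate is 1600 × 665.0/1000 = 1064 kg ultimate BOD/d.
Biomass synthesised: P_X = Y_obs × 1064 = 307.6 kg VSS/d.
R_O = Q·ΔS − 1.42 P_X = 1064 − 436.8 = 627.2 kg O₂/d.

R_O ≈ 627 kg O₂/d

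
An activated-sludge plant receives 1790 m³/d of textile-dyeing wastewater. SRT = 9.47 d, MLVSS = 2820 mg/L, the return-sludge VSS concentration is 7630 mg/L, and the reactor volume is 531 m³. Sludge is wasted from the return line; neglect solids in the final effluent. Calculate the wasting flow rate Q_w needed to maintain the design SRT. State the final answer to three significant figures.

Q_w = (V·X)/(θ_c X_r) = 531.0 × 2820 / (9.47 × 7630) = 20.72 m³/d.

Q_w ≈ 20.7 m³/d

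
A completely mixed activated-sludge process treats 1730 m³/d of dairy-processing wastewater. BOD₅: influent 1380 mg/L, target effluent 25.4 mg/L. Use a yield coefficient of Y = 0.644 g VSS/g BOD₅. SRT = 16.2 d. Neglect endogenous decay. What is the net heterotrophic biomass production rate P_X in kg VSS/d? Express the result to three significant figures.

No decay correction is needed, so Y_obs = Y = 0.644.
Substrate removed = Q·(S₀ − S) = 1730 m³/d × (1380 − 25.4) g/m³ = 2.34×10^6 g/d = 2343 kg/d.
Net biomass production P_X = Y_obs × Q·(S₀ − S) = 0.6440 × 2343 = 1509 kg VSS/d.

P_X ≈ 1510 kg VSS/d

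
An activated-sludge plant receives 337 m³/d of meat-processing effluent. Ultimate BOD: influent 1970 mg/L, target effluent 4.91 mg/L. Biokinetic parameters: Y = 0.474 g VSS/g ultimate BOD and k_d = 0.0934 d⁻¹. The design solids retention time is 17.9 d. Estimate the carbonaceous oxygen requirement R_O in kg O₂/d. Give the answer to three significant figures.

R_O ≈ 495 kg O₂/d

Correct the yield for decay: Y_obs = Y/(1 + k_d θ_c) = 0.474 / (1 + 0.0934 × 17.9) = 0.474 / 2.672 = 0.1774.
Q·(S₀ − S) = 337 × (1970 − 4.91) × 10⁻³ = 662.2 kg/d removed.
Biomass synthesised: P_X = Y_obs × 662.2 = 117.5 kg VSS/d.
R_O = Q·ΔS − 1.42 P_X = 662.2 − 166.8 = 495.4 kg O₂/d.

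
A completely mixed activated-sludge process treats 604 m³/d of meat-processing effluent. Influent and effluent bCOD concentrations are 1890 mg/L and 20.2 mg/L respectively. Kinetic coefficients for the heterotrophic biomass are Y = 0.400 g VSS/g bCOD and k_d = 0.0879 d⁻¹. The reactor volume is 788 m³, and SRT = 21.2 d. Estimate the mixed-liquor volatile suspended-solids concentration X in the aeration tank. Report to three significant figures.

X ≈ 4240 mg/L

From V·X·(1 + k_d·θ_c) = Y·Q·(S₀ − S)·θ_c: X = 0.400 × 604 × (1890 − 20.2) × 21.2 / [788 × (1 + 0.0879 × 21.2)] = 4244 mg/L.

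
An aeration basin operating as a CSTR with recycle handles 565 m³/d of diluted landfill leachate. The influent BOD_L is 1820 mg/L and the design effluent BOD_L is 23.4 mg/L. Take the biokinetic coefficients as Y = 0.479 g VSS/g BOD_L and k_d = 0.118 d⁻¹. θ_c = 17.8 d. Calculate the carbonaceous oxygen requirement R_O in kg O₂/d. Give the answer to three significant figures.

R_O ≈ 792 kg O₂/d

Correct the yield for decay: Y_obs = Y/(1 + k_d θ_c) = 0.479 / (1 + 0.118 × 17.8) = 0.479 / 3.100 = 0.1545.
Substrate removed = Q·(S₀ − S) = 565 m³/d × (1820 − 23.4) g/m³ = 1.02×10^6 g/d = 1015 kg/d.
Net sludge production P_X = 0.1545 × 1015 = 156.8 kg VSS/d.
R_O = Q·ΔS − 1.42 P_X = 1015 − 222.7 = 792.4 kg O₂/d.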